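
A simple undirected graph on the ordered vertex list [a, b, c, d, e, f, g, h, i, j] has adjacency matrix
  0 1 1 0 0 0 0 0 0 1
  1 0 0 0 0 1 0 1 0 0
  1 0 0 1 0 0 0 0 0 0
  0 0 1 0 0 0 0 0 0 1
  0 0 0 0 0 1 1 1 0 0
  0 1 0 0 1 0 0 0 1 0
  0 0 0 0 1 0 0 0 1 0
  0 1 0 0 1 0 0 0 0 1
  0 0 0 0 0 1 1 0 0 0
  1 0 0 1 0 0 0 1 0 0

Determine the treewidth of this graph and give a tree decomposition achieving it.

Treewidth 2.
One optimal decomposition is:
Bags: B1 = {e, g, i}  B2 = {e, f, i}  B3 = {e, f, h}  B4 = {b, f, h}  B5 = {b, h, j}  B6 = {a, b, j}  B7 = {a, d, j}  B8 = {a, c, d}
Tree: B1–B2, B2–B3, B3–B4, B4–B5, B5–B6, B6–B7, B7–B8

Each bag holds 3 vertices, so the decomposition has width 2, which upper-bounds the treewidth. For the lower bound, G contains the cycle g–i–f–e–g, so G is not a forest; only forests have treewidth ≤ 1, hence tw(G) ≥ 2. Hence tw(G) = 2 exactly.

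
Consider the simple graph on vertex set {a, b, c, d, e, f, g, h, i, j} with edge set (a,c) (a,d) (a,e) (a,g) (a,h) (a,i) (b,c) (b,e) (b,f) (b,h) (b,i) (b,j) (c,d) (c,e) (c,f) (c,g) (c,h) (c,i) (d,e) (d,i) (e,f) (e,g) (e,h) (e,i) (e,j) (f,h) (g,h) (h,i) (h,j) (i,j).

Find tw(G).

4

A width-4 tree decomposition is:
Bags: B1 = {a, c, d, e, i}  B2 = {a, c, e, h, i}  B3 = {b, c, e, h, i}  B4 = {a, c, e, g, h}  B5 = {b, e, h, i, j}  B6 = {b, c, e, f, h}
Tree: B1–B2, B2–B3, B2–B4, B3–B5, B3–B6
The largest bag has 5 vertices, giving width 4; this decomposition certifies tw(G) ≤ 4. Conversely, {a, c, d, e, i} is a clique of size 5, and the vertices of any clique must share a bag in every tree decomposition; so some bag has ≥ 5 vertices and tw(G) ≥ 4. Therefore the treewidth is 4.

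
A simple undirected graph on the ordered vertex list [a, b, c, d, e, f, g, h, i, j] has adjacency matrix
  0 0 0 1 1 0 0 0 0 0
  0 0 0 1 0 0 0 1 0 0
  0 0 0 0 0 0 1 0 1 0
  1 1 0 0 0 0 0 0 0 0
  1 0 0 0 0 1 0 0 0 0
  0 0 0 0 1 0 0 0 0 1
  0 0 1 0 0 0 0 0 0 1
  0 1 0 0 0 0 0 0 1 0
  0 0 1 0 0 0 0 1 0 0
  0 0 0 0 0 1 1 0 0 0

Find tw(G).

2

A width-2 tree decomposition is:
Bags: B1 = {c, g, i}  B2 = {g, h, i}  B3 = {b, g, h}  B4 = {b, d, g}  B5 = {a, d, g}  B6 = {a, e, g}  B7 = {e, f, g}  B8 = {f, g, j}
Tree: B1–B2, B2–B3, B3–B4, B4–B5, B5–B6, B6–B7, B7–B8
The largest bag has 3 vertices, giving width 2; this decomposition certifies tw(G) ≤ 2. The edges g–c–i–h–b–d–a–e–f–j–g form a cycle, so G is not a tree and its treewidth is at least 2. The upper and lower bounds meet at 2, so that is the treewidth.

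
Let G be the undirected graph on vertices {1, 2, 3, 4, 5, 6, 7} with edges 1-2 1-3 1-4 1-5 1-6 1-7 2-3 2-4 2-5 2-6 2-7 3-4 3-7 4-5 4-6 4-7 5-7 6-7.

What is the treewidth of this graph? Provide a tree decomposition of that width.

Every bag has size at most 5, so the width is 5 − 1 = 4 and tw(G) ≤ 4. On the other hand G contains the 5-clique {1, 2, 3, 4, 7}. A clique must lie in a single bag of any decomposition, so no decomposition can have width below 4. The upper and lower bounds meet at 4, so that is the treewidth.

Treewidth 4.
One optimal decomposition is:
Bags: B1 = {1, 2, 4, 6, 7}  B2 = {1, 2, 3, 4, 7}  B3 = {1, 2, 4, 5, 7}
Tree: B1–B2, B2–B3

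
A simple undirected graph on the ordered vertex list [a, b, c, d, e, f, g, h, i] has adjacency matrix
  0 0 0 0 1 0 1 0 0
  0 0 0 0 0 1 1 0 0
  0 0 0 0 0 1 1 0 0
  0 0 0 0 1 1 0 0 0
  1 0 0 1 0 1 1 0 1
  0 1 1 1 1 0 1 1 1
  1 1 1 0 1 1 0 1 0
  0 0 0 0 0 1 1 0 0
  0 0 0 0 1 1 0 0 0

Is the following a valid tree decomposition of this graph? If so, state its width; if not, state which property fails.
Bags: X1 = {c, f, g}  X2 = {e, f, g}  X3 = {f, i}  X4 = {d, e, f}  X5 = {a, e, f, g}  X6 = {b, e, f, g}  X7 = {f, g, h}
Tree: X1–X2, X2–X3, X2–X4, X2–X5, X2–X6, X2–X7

No — edge (e,i) lies in no bag.

A tree decomposition must satisfy three properties: every vertex lies in some bag; for every edge, both endpoints lie together in some bag; and for every vertex, the bags containing it form a connected subtree. Here edge (e,i) lies in no bag, so the decomposition is invalid.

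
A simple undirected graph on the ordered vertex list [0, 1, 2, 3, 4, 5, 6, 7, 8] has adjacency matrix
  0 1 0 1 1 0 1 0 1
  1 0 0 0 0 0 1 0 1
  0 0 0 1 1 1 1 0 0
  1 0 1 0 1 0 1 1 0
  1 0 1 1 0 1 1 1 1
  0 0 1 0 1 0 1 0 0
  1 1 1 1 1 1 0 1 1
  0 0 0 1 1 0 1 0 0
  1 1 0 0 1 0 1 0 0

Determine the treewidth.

A width-3 tree decomposition is:
Bags: B1 = {0, 3, 4, 6}  B2 = {0, 4, 6, 8}  B3 = {3, 4, 6, 7}  B4 = {2, 3, 4, 6}  B5 = {0, 1, 6, 8}  B6 = {2, 4, 5, 6}
Tree: B1–B2, B1–B3, B1–B4, B2–B5, B4–B6
Every bag has size at most 4, so the width is 4 − 1 = 3 and tw(G) ≤ 3. Conversely, {0, 1, 6, 8} is a clique of size 4, and the vertices of any clique must share a bag in every tree decomposition; so some bag has ≥ 4 vertices and tw(G) ≥ 3. Combining the bounds, tw(G) = 3.

3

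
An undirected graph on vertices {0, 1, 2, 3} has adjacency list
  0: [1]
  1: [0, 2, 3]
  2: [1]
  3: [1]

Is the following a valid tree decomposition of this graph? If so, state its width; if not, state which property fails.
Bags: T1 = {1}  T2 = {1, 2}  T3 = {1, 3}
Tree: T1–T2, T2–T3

No — vertex 0 appears in no bag.

A tree decomposition must satisfy three properties: every vertex lies in some bag; for every edge, both endpoints lie together in some bag; and for every vertex, the bags containing it form a connected subtree. Here vertex 0 appears in no bag, so the decomposition is invalid.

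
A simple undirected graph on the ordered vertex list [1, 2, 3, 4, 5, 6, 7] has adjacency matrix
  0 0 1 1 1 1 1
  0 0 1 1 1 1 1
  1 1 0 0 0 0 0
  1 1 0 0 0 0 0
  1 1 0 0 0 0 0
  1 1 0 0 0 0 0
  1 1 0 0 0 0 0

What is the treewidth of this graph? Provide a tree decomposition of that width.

Each bag holds 3 vertices, so the decomposition has width 2, which upper-bounds the treewidth. Since 2–4–1–6–2 is a cycle in G, G is not acyclic. Forests are exactly the graphs of treewidth ≤ 1, so tw(G) ≥ 2. Combining the bounds, tw(G) = 2.

Treewidth 2.
Bags: B1 = {1, 2, 4}  B2 = {1, 2, 6}  B3 = {1, 2, 7}  B4 = {1, 2, 3}  B5 = {1, 2, 5}
Tree: B1–B2, B2–B3, B3–B4, B4–B5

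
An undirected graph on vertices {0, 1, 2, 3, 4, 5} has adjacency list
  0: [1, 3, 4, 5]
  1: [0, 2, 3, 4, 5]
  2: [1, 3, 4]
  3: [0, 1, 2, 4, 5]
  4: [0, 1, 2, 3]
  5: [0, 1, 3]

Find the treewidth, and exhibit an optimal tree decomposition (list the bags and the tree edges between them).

Treewidth 3.
One such decomposition:
Bags: B1 = {0, 1, 3, 5}  B2 = {0, 1, 3, 4}  B3 = {1, 2, 3, 4}
Tree: B1–B2, B2–B3

Every bag has size at most 4, so the width is 4 − 1 = 3 and tw(G) ≤ 3. On the other hand G contains the 4-clique {0, 1, 3, 4}. A clique must lie in a single bag of any decomposition, so no decomposition can have width below 3. The upper and lower bounds meet at 3, so that is the treewidth.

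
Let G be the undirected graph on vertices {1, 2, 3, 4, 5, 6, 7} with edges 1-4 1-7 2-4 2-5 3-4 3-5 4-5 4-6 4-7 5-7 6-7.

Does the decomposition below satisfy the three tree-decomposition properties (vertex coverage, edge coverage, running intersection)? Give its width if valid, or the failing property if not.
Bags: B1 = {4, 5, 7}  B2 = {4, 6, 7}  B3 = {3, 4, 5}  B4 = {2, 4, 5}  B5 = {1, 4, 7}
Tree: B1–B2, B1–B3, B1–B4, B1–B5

Yes; width 2.

Checking the three conditions: (i) the bags cover all of {1, 2, 3, 4, 5, 6, 7}; (ii) for each edge, some bag contains both endpoints; (iii) the bags containing any fixed vertex form a subtree. All hold, so the decomposition is valid with width 3 − 1 = 2.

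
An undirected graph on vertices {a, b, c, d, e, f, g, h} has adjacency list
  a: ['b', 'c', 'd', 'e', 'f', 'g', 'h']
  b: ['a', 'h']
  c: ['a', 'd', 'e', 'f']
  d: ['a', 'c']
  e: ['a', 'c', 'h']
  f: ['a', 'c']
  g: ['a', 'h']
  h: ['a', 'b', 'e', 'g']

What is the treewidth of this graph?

2

A width-2 tree decomposition is:
Bags: B1 = {a, e, h}  B2 = {a, c, e}  B3 = {a, g, h}  B4 = {a, c, f}  B5 = {a, b, h}  B6 = {a, c, d}
Tree: B1–B2, B1–B3, B2–B4, B1–B5, B4–B6
Every bag has size at most 3, so the width is 3 − 1 = 2 and tw(G) ≤ 2. For the lower bound, the 3 vertices {a, c, d} are pairwise adjacent, and any tree decomposition puts a clique entirely inside one bag — forcing width ≥ 2. Therefore the treewidth is 2.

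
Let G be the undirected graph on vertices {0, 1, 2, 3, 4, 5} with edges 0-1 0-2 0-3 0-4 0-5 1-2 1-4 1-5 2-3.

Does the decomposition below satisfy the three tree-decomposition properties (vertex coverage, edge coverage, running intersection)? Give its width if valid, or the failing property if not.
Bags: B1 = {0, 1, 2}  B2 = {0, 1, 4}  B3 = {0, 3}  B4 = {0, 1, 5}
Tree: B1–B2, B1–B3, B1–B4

A tree decomposition must satisfy three properties: every vertex lies in some bag; for every edge, both endpoints lie together in some bag; and for every vertex, the bags containing it form a connected subtree. Here edge (2,3) lies in no bag, so the decomposition is invalid.

No — edge (2,3) lies in no bag.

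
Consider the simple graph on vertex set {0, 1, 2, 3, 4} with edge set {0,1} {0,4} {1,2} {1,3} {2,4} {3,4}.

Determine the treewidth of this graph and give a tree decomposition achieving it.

Treewidth 2.
One optimal decomposition is:
Bags: B1 = {1, 3, 4}  B2 = {0, 1, 4}  B3 = {1, 2, 4}
Tree: B1–B2, B2–B3

The largest bag has 3 vertices, giving width 2; this decomposition certifies tw(G) ≤ 2. For the lower bound, G contains the cycle 1–3–4–0–1, so G is not a forest; only forests have treewidth ≤ 1, hence tw(G) ≥ 2. Hence tw(G) = 2 exactly.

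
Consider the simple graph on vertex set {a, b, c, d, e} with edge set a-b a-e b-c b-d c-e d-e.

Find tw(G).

2

A width-2 tree decomposition is:
Bags: B1 = {b, d, e}  B2 = {a, b, e}  B3 = {b, c, e}
Tree: B1–B2, B2–B3
Each bag holds 3 vertices, so the decomposition has width 2, which upper-bounds the treewidth. Since e–d–b–a–e is a cycle in G, G is not acyclic. Forests are exactly the graphs of treewidth ≤ 1, so tw(G) ≥ 2. The upper and lower bounds meet at 2, so that is the treewidth.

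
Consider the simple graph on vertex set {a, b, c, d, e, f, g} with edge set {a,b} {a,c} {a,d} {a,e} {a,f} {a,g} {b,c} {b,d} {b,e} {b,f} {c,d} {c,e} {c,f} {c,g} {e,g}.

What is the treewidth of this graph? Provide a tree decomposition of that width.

The largest bag has 4 vertices, giving width 3; this decomposition certifies tw(G) ≤ 3. On the other hand G contains the 4-clique {a, c, e, g}. A clique must lie in a single bag of any decomposition, so no decomposition can have width below 3. Hence tw(G) = 3 exactly.

Treewidth 3.
Bags: B1 = {a, b, c, f}  B2 = {a, b, c, d}  B3 = {a, b, c, e}  B4 = {a, c, e, g}
Tree: B1–B2, B2–B3, B3–B4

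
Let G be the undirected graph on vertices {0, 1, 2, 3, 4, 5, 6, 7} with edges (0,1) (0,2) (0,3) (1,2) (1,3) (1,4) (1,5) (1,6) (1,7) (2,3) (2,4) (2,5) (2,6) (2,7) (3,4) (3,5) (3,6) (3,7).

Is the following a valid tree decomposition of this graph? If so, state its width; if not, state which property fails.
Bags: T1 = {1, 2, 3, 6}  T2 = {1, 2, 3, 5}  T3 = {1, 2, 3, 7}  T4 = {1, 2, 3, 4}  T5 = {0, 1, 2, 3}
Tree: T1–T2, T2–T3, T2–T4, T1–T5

Vertex coverage: the bags together contain {0, 1, 2, 3, 4, 5, 6, 7}, the full vertex set. Edge coverage: each edge of G has both endpoints in at least one bag. Running intersection: for every vertex, the bags containing it form a connected subtree. All three properties hold, so this is a valid tree decomposition of width max|bag| − 1 = 3, and hence tw(G) ≤ 3.

Yes; width 3.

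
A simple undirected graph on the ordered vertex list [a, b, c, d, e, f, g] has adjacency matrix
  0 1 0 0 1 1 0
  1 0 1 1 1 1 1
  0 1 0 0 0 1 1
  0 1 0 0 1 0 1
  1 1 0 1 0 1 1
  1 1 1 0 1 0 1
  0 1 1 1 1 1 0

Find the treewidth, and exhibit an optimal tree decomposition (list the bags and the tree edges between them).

Treewidth 3.
Bags: B1 = {b, c, f, g}  B2 = {b, e, f, g}  B3 = {b, d, e, g}  B4 = {a, b, e, f}
Tree: B1–B2, B2–B3, B2–B4

The largest bag has 4 vertices, giving width 3; this decomposition certifies tw(G) ≤ 3. For the lower bound, the 4 vertices {b, d, e, g} are pairwise adjacent, and any tree decomposition puts a clique entirely inside one bag — forcing width ≥ 3. Hence tw(G) = 3 exactly.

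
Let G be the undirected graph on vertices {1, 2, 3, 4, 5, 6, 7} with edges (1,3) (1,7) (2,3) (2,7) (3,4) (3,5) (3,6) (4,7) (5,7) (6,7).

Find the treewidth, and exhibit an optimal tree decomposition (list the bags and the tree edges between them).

Treewidth 2.
One such decomposition:
Bags: B1 = {3, 5, 7}  B2 = {3, 6, 7}  B3 = {1, 3, 7}  B4 = {2, 3, 7}  B5 = {3, 4, 7}
Tree: B1–B2, B2–B3, B3–B4, B4–B5

Each bag holds 3 vertices, so the decomposition has width 2, which upper-bounds the treewidth. The edges 7–5–3–6–7 form a cycle, so G is not a tree and its treewidth is at least 2. Therefore the treewidth is 2.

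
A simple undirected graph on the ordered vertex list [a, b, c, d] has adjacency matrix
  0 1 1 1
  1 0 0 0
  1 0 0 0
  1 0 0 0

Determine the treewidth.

1

A width-1 tree decomposition is:
Bags: B1 = {a, b}  B2 = {a, d}  B3 = {a, c}
Tree: B1–B2, B2–B3
Every bag has size at most 2, so the width is 2 − 1 = 1 and tw(G) ≤ 1. G has an edge, so its treewidth is at least 1. The upper and lower bounds meet at 1, so that is the treewidth.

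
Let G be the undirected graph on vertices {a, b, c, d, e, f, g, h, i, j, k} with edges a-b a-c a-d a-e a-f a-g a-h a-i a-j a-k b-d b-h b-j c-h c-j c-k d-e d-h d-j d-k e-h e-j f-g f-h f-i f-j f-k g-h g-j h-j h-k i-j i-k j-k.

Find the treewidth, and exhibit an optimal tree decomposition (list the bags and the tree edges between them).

Every bag has size at most 5, so the width is 5 − 1 = 4 and tw(G) ≤ 4. On the other hand G contains the 5-clique {a, d, e, h, j}. A clique must lie in a single bag of any decomposition, so no decomposition can have width below 4. The upper and lower bounds meet at 4, so that is the treewidth.

Treewidth 4.
One optimal decomposition is:
Bags: B1 = {a, c, h, j, k}  B2 = {a, f, h, j, k}  B3 = {a, f, i, j, k}  B4 = {a, d, h, j, k}  B5 = {a, b, d, h, j}  B6 = {a, f, g, h, j}  B7 = {a, d, e, h, j}
Tree: B1–B2, B2–B3, B1–B4, B4–B5, B2–B6, B4–B7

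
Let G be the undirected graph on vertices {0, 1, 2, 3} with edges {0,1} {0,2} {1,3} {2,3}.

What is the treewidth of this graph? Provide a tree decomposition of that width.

Treewidth 2.
One such decomposition:
Bags: B1 = {0, 1, 3}  B2 = {0, 2, 3}
Tree: B1–B2

Each bag holds 3 vertices, so the decomposition has width 2, which upper-bounds the treewidth. Since 0–1–3–2–0 is a cycle in G, G is not acyclic. Forests are exactly the graphs of treewidth ≤ 1, so tw(G) ≥ 2. Hence tw(G) = 2 exactly.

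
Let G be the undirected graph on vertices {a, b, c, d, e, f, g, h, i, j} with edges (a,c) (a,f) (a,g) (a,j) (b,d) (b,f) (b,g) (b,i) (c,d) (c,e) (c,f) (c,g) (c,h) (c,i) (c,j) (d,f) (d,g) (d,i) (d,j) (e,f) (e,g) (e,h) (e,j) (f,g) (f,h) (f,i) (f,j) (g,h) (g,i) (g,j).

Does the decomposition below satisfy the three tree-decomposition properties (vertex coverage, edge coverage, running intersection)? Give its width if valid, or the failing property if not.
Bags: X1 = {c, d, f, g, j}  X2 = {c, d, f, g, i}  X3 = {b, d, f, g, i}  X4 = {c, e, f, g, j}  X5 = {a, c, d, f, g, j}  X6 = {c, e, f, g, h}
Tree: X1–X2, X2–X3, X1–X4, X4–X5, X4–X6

A tree decomposition must satisfy three properties: every vertex lies in some bag; for every edge, both endpoints lie together in some bag; and for every vertex, the bags containing it form a connected subtree. Here bags containing vertex d are not connected in the tree, so the decomposition is invalid.

No — bags containing vertex d are not connected in the tree.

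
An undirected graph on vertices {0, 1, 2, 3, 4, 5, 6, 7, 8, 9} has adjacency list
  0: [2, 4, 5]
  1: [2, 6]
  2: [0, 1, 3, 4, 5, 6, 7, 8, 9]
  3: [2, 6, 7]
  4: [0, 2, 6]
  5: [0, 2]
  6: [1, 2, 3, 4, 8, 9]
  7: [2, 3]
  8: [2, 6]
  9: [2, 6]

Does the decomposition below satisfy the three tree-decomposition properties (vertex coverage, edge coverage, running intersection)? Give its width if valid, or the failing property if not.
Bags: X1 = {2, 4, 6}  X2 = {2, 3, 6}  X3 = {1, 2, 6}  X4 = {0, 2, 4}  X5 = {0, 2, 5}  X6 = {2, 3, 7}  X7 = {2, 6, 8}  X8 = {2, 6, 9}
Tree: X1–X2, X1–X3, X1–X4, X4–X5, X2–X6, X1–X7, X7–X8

Every vertex of G appears in some bag (union = {0, 1, 2, 3, 4, 5, 6, 7, 8, 9}); every edge is covered by a bag; and for each vertex v the set of bags containing v is connected in the bag tree. The decomposition is therefore valid. The largest bag has 3 vertices, so the width is 2.

Yes; width 2.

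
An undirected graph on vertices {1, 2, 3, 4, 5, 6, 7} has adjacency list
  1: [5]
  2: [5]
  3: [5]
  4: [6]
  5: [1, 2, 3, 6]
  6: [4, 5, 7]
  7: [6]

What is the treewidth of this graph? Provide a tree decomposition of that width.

Every bag has size at most 2, so the width is 2 − 1 = 1 and tw(G) ≤ 1. G has an edge, so its treewidth is at least 1. Therefore the treewidth is 1.

Treewidth 1.
One such decomposition:
Bags: B1 = {2, 5}  B2 = {3, 5}  B3 = {1, 5}  B4 = {5, 6}  B5 = {6, 7}  B6 = {4, 6}
Tree: B1–B2, B1–B3, B3–B4, B4–B5, B5–B6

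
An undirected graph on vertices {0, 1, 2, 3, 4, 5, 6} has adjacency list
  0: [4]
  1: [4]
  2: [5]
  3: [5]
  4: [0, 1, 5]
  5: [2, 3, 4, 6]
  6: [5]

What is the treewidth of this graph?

A width-1 tree decomposition is:
Bags: B1 = {4, 5}  B2 = {3, 5}  B3 = {2, 5}  B4 = {1, 4}  B5 = {5, 6}  B6 = {0, 4}
Tree: B1–B2, B2–B3, B1–B4, B2–B5, B1–B6
Each bag holds 2 vertices, so the decomposition has width 1, which upper-bounds the treewidth. G has an edge, so its treewidth is at least 1. Combining the bounds, tw(G) = 1.

1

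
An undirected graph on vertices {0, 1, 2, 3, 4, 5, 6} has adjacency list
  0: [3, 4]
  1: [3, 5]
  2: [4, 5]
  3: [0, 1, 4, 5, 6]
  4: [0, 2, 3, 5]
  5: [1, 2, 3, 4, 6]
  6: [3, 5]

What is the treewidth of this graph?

A width-2 tree decomposition is:
Bags: B1 = {3, 5, 6}  B2 = {3, 4, 5}  B3 = {0, 3, 4}  B4 = {2, 4, 5}  B5 = {1, 3, 5}
Tree: B1–B2, B2–B3, B2–B4, B2–B5
Each bag holds 3 vertices, so the decomposition has width 2, which upper-bounds the treewidth. For the lower bound, the 3 vertices {2, 4, 5} are pairwise adjacent, and any tree decomposition puts a clique entirely inside one bag — forcing width ≥ 2. Hence tw(G) = 2 exactly.

2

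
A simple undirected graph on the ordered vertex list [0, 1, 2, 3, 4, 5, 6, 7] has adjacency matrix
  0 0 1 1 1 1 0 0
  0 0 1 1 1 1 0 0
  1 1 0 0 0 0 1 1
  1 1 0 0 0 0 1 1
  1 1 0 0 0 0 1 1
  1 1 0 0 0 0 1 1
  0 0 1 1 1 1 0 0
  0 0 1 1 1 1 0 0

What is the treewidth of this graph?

4

A width-4 tree decomposition is:
Bags: B1 = {2, 3, 4, 5, 6}  B2 = {1, 2, 3, 4, 5}  B3 = {2, 3, 4, 5, 7}  B4 = {0, 2, 3, 4, 5}
Tree: B1–B2, B2–B3, B3–B4
The largest bag has 5 vertices, giving width 4; this decomposition certifies tw(G) ≤ 4. For the lower bound: the 5 vertex sets {3,6}, {1,5}, {2,7}, {4}, {0} are disjoint, each induces a connected subgraph, and every pair is joined by at least one edge of G. Contracting each set to a single vertex therefore yields K_{5} as a minor, and since treewidth is minor-monotone, tw(G) ≥ tw(K_{5}) = 4. Therefore the treewidth is 4.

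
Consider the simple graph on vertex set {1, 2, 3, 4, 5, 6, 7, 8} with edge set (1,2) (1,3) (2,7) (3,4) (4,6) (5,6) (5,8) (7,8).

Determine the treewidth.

2

A width-2 tree decomposition is:
Bags: B1 = {4, 5, 6}  B2 = {4, 5, 8}  B3 = {4, 7, 8}  B4 = {2, 4, 7}  B5 = {1, 2, 4}  B6 = {1, 3, 4}
Tree: B1–B2, B2–B3, B3–B4, B4–B5, B5–B6
Every bag has size at most 3, so the width is 3 − 1 = 2 and tw(G) ≤ 2. The edges 4–6–5–8–7–2–1–3–4 form a cycle, so G is not a tree and its treewidth is at least 2. The upper and lower bounds meet at 2, so that is the treewidth.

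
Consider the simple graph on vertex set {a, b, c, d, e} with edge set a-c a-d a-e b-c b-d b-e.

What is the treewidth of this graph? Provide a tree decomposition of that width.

The largest bag has 3 vertices, giving width 2; this decomposition certifies tw(G) ≤ 2. Since e–b–d–a–e is a cycle in G, G is not acyclic. Forests are exactly the graphs of treewidth ≤ 1, so tw(G) ≥ 2. Hence tw(G) = 2 exactly.

Treewidth 2.
One such decomposition:
Bags: B1 = {a, b, e}  B2 = {a, b, d}  B3 = {a, b, c}
Tree: B1–B2, B2–B3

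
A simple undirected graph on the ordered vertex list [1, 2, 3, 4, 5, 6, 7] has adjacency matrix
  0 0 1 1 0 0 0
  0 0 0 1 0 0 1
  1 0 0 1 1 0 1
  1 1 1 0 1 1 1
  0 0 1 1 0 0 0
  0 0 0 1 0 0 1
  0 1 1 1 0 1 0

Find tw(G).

A width-2 tree decomposition is:
Bags: B1 = {3, 4, 7}  B2 = {1, 3, 4}  B3 = {3, 4, 5}  B4 = {2, 4, 7}  B5 = {4, 6, 7}
Tree: B1–B2, B2–B3, B1–B4, B4–B5
Each bag holds 3 vertices, so the decomposition has width 2, which upper-bounds the treewidth. For the lower bound, the 3 vertices {2, 4, 7} are pairwise adjacent, and any tree decomposition puts a clique entirely inside one bag — forcing width ≥ 2. The upper and lower bounds meet at 2, so that is the treewidth.

2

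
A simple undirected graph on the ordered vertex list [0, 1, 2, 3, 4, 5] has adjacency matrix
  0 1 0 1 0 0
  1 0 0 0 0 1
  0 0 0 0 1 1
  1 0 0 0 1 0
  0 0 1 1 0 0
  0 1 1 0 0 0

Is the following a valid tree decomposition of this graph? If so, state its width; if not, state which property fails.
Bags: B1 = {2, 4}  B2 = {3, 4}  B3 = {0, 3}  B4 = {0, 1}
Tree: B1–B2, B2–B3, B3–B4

A tree decomposition must satisfy three properties: every vertex lies in some bag; for every edge, both endpoints lie together in some bag; and for every vertex, the bags containing it form a connected subtree. Here vertex 5 appears in no bag, so the decomposition is invalid.

No — vertex 5 appears in no bag.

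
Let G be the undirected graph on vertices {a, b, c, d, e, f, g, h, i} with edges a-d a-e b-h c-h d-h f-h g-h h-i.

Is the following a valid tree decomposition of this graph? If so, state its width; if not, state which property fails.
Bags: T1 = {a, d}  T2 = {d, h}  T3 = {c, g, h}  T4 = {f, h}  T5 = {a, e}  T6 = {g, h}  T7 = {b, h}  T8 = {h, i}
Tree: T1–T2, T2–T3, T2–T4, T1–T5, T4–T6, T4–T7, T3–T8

A tree decomposition must satisfy three properties: every vertex lies in some bag; for every edge, both endpoints lie together in some bag; and for every vertex, the bags containing it form a connected subtree. Here bags containing vertex g are not connected in the tree, so the decomposition is invalid.

No — bags containing vertex g are not connected in the tree.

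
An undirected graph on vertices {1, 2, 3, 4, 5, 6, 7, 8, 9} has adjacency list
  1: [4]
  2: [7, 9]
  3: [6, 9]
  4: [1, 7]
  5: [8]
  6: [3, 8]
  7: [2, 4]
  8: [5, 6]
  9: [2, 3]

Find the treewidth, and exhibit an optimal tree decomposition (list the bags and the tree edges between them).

Every bag has size at most 2, so the width is 2 − 1 = 1 and tw(G) ≤ 1. Since G has at least one edge (e.g. 1–4), it is not an edgeless graph, so tw(G) ≥ 1. Hence tw(G) = 1 exactly.

Treewidth 1.
Bags: B1 = {1, 4}  B2 = {4, 7}  B3 = {2, 7}  B4 = {2, 9}  B5 = {3, 9}  B6 = {3, 6}  B7 = {6, 8}  B8 = {5, 8}
Tree: B1–B2, B2–B3, B3–B4, B4–B5, B5–B6, B6–B7, B7–B8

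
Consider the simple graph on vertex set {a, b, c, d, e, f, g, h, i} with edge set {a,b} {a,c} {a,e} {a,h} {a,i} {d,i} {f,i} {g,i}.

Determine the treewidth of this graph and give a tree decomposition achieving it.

Treewidth 1.
One such decomposition:
Bags: B1 = {a, e}  B2 = {a, h}  B3 = {a, i}  B4 = {g, i}  B5 = {a, b}  B6 = {f, i}  B7 = {d, i}  B8 = {a, c}
Tree: B1–B2, B1–B3, B3–B4, B2–B5, B3–B6, B3–B7, B3–B8

Every bag has size at most 2, so the width is 2 − 1 = 1 and tw(G) ≤ 1. G has an edge, so its treewidth is at least 1. The upper and lower bounds meet at 1, so that is the treewidth.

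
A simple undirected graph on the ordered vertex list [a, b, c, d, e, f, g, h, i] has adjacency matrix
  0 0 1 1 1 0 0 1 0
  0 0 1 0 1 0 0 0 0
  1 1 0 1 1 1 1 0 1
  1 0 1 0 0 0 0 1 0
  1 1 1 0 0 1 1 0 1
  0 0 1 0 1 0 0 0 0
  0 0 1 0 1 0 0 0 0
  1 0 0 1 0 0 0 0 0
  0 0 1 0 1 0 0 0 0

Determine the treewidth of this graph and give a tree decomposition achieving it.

Treewidth 2.
One optimal decomposition is:
Bags: B1 = {a, c, e}  B2 = {b, c, e}  B3 = {c, e, g}  B4 = {c, e, i}  B5 = {a, c, d}  B6 = {c, e, f}  B7 = {a, d, h}
Tree: B1–B2, B1–B3, B2–B4, B1–B5, B3–B6, B5–B7

Every bag has size at most 3, so the width is 3 − 1 = 2 and tw(G) ≤ 2. On the other hand G contains the 3-clique {a, d, h}. A clique must lie in a single bag of any decomposition, so no decomposition can have width below 2. The upper and lower bounds meet at 2, so that is the treewidth.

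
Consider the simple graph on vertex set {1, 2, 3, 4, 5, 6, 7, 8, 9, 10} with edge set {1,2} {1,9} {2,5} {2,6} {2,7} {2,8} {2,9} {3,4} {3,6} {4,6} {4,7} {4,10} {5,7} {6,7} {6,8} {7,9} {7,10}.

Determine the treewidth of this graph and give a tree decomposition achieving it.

Each bag holds 3 vertices, so the decomposition has width 2, which upper-bounds the treewidth. For the lower bound, the 3 vertices {4, 7, 10} are pairwise adjacent, and any tree decomposition puts a clique entirely inside one bag — forcing width ≥ 2. Hence tw(G) = 2 exactly.

Treewidth 2.
Bags: B1 = {2, 6, 7}  B2 = {4, 6, 7}  B3 = {2, 7, 9}  B4 = {2, 5, 7}  B5 = {4, 7, 10}  B6 = {1, 2, 9}  B7 = {3, 4, 6}  B8 = {2, 6, 8}
Tree: B1–B2, B1–B3, B1–B4, B2–B5, B3–B6, B2–B7, B1–B8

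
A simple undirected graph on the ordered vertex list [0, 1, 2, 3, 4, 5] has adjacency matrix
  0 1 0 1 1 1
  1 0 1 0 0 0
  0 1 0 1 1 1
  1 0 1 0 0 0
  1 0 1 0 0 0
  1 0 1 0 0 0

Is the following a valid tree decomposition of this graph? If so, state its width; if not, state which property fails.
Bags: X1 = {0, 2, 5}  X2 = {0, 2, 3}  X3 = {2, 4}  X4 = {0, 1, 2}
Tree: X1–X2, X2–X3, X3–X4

A tree decomposition must satisfy three properties: every vertex lies in some bag; for every edge, both endpoints lie together in some bag; and for every vertex, the bags containing it form a connected subtree. Here edge (0,4) lies in no bag, so the decomposition is invalid.

No — edge (0,4) lies in no bag.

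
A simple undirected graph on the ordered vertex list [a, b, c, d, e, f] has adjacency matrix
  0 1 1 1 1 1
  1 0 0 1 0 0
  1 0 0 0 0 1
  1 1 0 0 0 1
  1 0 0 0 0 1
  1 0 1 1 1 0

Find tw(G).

2

A width-2 tree decomposition is:
Bags: B1 = {a, d, f}  B2 = {a, c, f}  B3 = {a, b, d}  B4 = {a, e, f}
Tree: B1–B2, B1–B3, B2–B4
Each bag holds 3 vertices, so the decomposition has width 2, which upper-bounds the treewidth. On the other hand G contains the 3-clique {a, d, f}. A clique must lie in a single bag of any decomposition, so no decomposition can have width below 2. Therefore the treewidth is 2.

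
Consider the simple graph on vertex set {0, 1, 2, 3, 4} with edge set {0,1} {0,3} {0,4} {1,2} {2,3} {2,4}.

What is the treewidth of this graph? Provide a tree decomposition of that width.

Each bag holds 3 vertices, so the decomposition has width 2, which upper-bounds the treewidth. For the lower bound, G contains the cycle 2–4–0–3–2, so G is not a forest; only forests have treewidth ≤ 1, hence tw(G) ≥ 2. The upper and lower bounds meet at 2, so that is the treewidth.

Treewidth 2.
Bags: B1 = {0, 2, 4}  B2 = {0, 2, 3}  B3 = {0, 1, 2}
Tree: B1–B2, B2–B3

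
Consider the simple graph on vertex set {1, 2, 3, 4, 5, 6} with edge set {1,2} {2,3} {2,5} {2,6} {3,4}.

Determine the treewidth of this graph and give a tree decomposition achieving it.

Treewidth 1.
One such decomposition:
Bags: B1 = {2, 6}  B2 = {2, 5}  B3 = {2, 3}  B4 = {1, 2}  B5 = {3, 4}
Tree: B1–B2, B2–B3, B1–B4, B3–B5

Every bag has size at most 2, so the width is 2 − 1 = 1 and tw(G) ≤ 1. G has an edge, so its treewidth is at least 1. Hence tw(G) = 1 exactly.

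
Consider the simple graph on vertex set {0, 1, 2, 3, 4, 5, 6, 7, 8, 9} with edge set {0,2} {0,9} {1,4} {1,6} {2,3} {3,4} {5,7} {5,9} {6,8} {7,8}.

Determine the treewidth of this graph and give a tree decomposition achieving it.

Treewidth 2.
One optimal decomposition is:
Bags: B1 = {1, 3, 4}  B2 = {1, 2, 3}  B3 = {0, 1, 2}  B4 = {0, 1, 9}  B5 = {1, 5, 9}  B6 = {1, 5, 7}  B7 = {1, 7, 8}  B8 = {1, 6, 8}
Tree: B1–B2, B2–B3, B3–B4, B4–B5, B5–B6, B6–B7, B7–B8

The largest bag has 3 vertices, giving width 2; this decomposition certifies tw(G) ≤ 2. The edges 1–4–3–2–0–9–5–7–8–6–1 form a cycle, so G is not a tree and its treewidth is at least 2. Hence tw(G) = 2 exactly.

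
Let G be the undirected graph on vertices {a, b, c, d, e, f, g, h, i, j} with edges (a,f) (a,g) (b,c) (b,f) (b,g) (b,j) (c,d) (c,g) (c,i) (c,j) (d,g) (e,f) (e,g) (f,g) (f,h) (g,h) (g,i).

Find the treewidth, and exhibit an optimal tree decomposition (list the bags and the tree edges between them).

Treewidth 2.
One such decomposition:
Bags: B1 = {b, c, g}  B2 = {b, f, g}  B3 = {c, g, i}  B4 = {a, f, g}  B5 = {e, f, g}  B6 = {c, d, g}  B7 = {f, g, h}  B8 = {b, c, j}
Tree: B1–B2, B1–B3, B2–B4, B2–B5, B1–B6, B2–B7, B1–B8

Each bag holds 3 vertices, so the decomposition has width 2, which upper-bounds the treewidth. On the other hand G contains the 3-clique {c, d, g}. A clique must lie in a single bag of any decomposition, so no decomposition can have width below 2. Therefore the treewidth is 2.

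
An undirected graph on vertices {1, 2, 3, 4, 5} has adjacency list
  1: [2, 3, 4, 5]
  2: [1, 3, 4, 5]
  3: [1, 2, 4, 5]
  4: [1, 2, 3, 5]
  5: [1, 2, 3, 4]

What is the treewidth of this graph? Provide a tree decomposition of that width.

Treewidth 4.
Bags: B1 = {1, 2, 3, 4, 5}
Tree: (single bag)

With just one bag of size 5, the width is 5 − 1 = 4, so tw(G) ≤ 4. Conversely, {1, 2, 3, 4, 5} is a clique of size 5, and the vertices of any clique must share a bag in every tree decomposition; so some bag has ≥ 5 vertices and tw(G) ≥ 4. Hence tw(G) = 4 exactly.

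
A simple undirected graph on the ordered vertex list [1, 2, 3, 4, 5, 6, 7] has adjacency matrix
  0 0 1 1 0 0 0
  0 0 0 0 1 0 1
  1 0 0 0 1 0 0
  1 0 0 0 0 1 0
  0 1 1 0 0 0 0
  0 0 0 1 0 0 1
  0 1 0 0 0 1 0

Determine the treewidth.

2

A width-2 tree decomposition is:
Bags: B1 = {1, 3, 4}  B2 = {3, 4, 6}  B3 = {3, 6, 7}  B4 = {2, 3, 7}  B5 = {2, 3, 5}
Tree: B1–B2, B2–B3, B3–B4, B4–B5
Each bag holds 3 vertices, so the decomposition has width 2, which upper-bounds the treewidth. Since 3–1–4–6–7–2–5–3 is a cycle in G, G is not acyclic. Forests are exactly the graphs of treewidth ≤ 1, so tw(G) ≥ 2. Hence tw(G) = 2 exactly.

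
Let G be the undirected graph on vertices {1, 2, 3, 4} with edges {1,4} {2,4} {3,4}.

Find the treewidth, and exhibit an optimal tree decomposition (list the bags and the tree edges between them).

Treewidth 1.
One optimal decomposition is:
Bags: B1 = {1, 4}  B2 = {3, 4}  B3 = {2, 4}
Tree: B1–B2, B2–B3

Every bag has size at most 2, so the width is 2 − 1 = 1 and tw(G) ≤ 1. Since G has at least one edge (e.g. 4–1), it is not an edgeless graph, so tw(G) ≥ 1. Combining the bounds, tw(G) = 1.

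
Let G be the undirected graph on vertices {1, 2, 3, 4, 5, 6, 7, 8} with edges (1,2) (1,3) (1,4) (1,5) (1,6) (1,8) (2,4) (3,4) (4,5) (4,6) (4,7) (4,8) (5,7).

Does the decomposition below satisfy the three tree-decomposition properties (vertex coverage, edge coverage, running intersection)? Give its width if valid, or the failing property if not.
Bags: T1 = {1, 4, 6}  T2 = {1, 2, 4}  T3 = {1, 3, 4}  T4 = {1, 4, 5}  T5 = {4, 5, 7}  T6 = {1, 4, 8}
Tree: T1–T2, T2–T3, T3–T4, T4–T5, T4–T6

Checking the three conditions: (i) the bags cover all of {1, 2, 3, 4, 5, 6, 7, 8}; (ii) for each edge, some bag contains both endpoints; (iii) the bags containing any fixed vertex form a subtree. All hold, so the decomposition is valid with width 3 − 1 = 2.

Yes; width 2.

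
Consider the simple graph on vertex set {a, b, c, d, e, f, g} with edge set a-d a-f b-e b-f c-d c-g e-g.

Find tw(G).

A width-2 tree decomposition is:
Bags: B1 = {b, e, f}  B2 = {e, f, g}  B3 = {c, f, g}  B4 = {c, d, f}  B5 = {a, d, f}
Tree: B1–B2, B2–B3, B3–B4, B4–B5
Every bag has size at most 3, so the width is 3 − 1 = 2 and tw(G) ≤ 2. Since f–b–e–g–c–d–a–f is a cycle in G, G is not acyclic. Forests are exactly the graphs of treewidth ≤ 1, so tw(G) ≥ 2. The upper and lower bounds meet at 2, so that is the treewidth.

2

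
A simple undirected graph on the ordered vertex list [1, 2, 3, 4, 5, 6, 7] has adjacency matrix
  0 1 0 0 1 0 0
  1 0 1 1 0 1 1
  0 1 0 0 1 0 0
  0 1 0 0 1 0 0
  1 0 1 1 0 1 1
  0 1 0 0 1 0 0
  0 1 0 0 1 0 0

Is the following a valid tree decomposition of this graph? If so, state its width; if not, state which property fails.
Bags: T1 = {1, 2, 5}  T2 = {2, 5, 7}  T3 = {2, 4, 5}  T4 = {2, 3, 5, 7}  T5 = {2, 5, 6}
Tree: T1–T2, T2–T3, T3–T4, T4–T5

A tree decomposition must satisfy three properties: every vertex lies in some bag; for every edge, both endpoints lie together in some bag; and for every vertex, the bags containing it form a connected subtree. Here bags containing vertex 7 are not connected in the tree, so the decomposition is invalid.

No — bags containing vertex 7 are not connected in the tree.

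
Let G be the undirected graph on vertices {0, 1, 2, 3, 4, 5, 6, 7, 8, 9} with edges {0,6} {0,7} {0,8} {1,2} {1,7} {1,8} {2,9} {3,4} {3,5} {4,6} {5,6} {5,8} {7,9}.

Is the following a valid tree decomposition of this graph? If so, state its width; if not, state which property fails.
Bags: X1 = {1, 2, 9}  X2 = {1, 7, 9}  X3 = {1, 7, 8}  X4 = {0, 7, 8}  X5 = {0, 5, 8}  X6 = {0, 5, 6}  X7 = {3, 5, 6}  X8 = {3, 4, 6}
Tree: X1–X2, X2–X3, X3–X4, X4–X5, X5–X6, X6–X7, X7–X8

Yes; width 2.

Vertex coverage: the bags together contain {0, 1, 2, 3, 4, 5, 6, 7, 8, 9}, the full vertex set. Edge coverage: each edge of G has both endpoints in at least one bag. Running intersection: for every vertex, the bags containing it form a connected subtree. All three properties hold, so this is a valid tree decomposition of width max|bag| − 1 = 2, and hence tw(G) ≤ 2.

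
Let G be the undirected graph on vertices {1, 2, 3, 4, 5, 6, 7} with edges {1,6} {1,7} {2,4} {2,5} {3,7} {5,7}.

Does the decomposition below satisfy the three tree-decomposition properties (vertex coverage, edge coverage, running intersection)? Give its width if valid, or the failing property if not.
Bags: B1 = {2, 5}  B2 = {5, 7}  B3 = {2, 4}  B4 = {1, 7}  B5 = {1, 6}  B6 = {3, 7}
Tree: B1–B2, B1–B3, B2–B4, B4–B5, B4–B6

Yes; width 1.

Every vertex of G appears in some bag (union = {1, 2, 3, 4, 5, 6, 7}); every edge is covered by a bag; and for each vertex v the set of bags containing v is connected in the bag tree. The decomposition is therefore valid. The largest bag has 2 vertices, so the width is 1.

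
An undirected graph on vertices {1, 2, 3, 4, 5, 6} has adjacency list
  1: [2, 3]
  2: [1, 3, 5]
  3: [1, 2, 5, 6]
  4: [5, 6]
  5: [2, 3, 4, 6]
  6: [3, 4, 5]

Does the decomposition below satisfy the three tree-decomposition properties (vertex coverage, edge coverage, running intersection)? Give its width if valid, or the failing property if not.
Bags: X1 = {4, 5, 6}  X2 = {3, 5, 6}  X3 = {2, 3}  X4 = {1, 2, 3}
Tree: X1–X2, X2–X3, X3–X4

No — edge (5,2) lies in no bag.

A tree decomposition must satisfy three properties: every vertex lies in some bag; for every edge, both endpoints lie together in some bag; and for every vertex, the bags containing it form a connected subtree. Here edge (5,2) lies in no bag, so the decomposition is invalid.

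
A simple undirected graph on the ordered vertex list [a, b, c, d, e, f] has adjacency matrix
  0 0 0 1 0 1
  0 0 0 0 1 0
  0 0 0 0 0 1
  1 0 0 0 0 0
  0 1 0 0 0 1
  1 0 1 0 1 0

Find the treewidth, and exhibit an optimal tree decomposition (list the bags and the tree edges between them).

The largest bag has 2 vertices, giving width 1; this decomposition certifies tw(G) ≤ 1. Any graph with an edge has treewidth ≥ 1, and G has the edge d–a. Combining the bounds, tw(G) = 1.

Treewidth 1.
Bags: B1 = {a, d}  B2 = {a, f}  B3 = {e, f}  B4 = {c, f}  B5 = {b, e}
Tree: B1–B2, B2–B3, B3–B4, B3–B5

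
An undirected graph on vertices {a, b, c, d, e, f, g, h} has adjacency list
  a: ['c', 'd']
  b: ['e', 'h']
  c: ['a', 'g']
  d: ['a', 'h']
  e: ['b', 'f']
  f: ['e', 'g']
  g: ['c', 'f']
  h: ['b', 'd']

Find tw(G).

A width-2 tree decomposition is:
Bags: B1 = {b, e, f}  B2 = {b, f, h}  B3 = {d, f, h}  B4 = {a, d, f}  B5 = {a, c, f}  B6 = {c, f, g}
Tree: B1–B2, B2–B3, B3–B4, B4–B5, B5–B6
Every bag has size at most 3, so the width is 3 − 1 = 2 and tw(G) ≤ 2. For the lower bound, G contains the cycle f–e–b–h–d–a–c–g–f, so G is not a forest; only forests have treewidth ≤ 1, hence tw(G) ≥ 2. Therefore the treewidth is 2.

2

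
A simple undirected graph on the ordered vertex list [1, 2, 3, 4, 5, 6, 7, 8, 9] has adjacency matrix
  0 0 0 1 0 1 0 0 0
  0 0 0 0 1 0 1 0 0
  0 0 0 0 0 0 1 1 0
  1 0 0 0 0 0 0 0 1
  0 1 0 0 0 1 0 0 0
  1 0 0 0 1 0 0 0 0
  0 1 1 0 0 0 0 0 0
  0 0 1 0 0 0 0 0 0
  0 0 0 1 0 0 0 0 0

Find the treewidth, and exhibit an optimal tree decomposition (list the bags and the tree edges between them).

Treewidth 1.
Bags: B1 = {3, 8}  B2 = {3, 7}  B3 = {2, 7}  B4 = {2, 5}  B5 = {5, 6}  B6 = {1, 6}  B7 = {1, 4}  B8 = {4, 9}
Tree: B1–B2, B2–B3, B3–B4, B4–B5, B5–B6, B6–B7, B7–B8

Every bag has size at most 2, so the width is 2 − 1 = 1 and tw(G) ≤ 1. Any graph with an edge has treewidth ≥ 1, and G has the edge 8–3. Therefore the treewidth is 1.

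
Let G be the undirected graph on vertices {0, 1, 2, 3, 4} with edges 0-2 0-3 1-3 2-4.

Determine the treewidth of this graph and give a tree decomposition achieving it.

Treewidth 1.
One such decomposition:
Bags: B1 = {2, 4}  B2 = {0, 2}  B3 = {0, 3}  B4 = {1, 3}
Tree: B1–B2, B2–B3, B3–B4

Every bag has size at most 2, so the width is 2 − 1 = 1 and tw(G) ≤ 1. Since G has at least one edge (e.g. 4–2), it is not an edgeless graph, so tw(G) ≥ 1. Hence tw(G) = 1 exactly.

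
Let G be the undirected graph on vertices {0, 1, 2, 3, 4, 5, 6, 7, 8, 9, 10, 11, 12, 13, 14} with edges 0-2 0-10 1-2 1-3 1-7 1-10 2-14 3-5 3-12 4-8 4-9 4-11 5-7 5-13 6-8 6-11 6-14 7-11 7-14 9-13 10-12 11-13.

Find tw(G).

3

A width-3 tree decomposition is:
Bags: B1 = {0, 3, 10, 12}  B2 = {0, 1, 3, 10}  B3 = {0, 1, 2, 3}  B4 = {1, 2, 3, 5}  B5 = {1, 2, 5, 7}  B6 = {2, 5, 7, 14}  B7 = {5, 7, 13, 14}  B8 = {7, 11, 13, 14}  B9 = {6, 11, 13, 14}  B10 = {6, 9, 11, 13}  B11 = {4, 6, 9, 11}  B12 = {4, 6, 8, 9}
Tree: B1–B2, B2–B3, B3–B4, B4–B5, B5–B6, B6–B7, B7–B8, B8–B9, B9–B10, B10–B11, B11–B12
Every bag has size at most 4, so the width is 4 − 1 = 3 and tw(G) ≤ 3. For the lower bound: the 4 vertex sets {0,10,12}, {3}, {1}, {2,5,7,14} are disjoint, each induces a connected subgraph, and every pair is joined by at least one edge of G. Contracting each set to a single vertex therefore yields K_{4} as a minor, and since treewidth is minor-monotone, tw(G) ≥ tw(K_{4}) = 3. Hence tw(G) = 3 exactly.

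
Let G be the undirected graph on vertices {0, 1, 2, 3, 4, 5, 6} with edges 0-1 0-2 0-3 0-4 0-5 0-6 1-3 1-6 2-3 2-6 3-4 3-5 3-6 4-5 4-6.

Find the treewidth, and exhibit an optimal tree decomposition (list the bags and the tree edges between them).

Treewidth 3.
One such decomposition:
Bags: B1 = {0, 1, 3, 6}  B2 = {0, 3, 4, 6}  B3 = {0, 2, 3, 6}  B4 = {0, 3, 4, 5}
Tree: B1–B2, B1–B3, B2–B4

The largest bag has 4 vertices, giving width 3; this decomposition certifies tw(G) ≤ 3. On the other hand G contains the 4-clique {0, 3, 4, 5}. A clique must lie in a single bag of any decomposition, so no decomposition can have width below 3. Therefore the treewidth is 3.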